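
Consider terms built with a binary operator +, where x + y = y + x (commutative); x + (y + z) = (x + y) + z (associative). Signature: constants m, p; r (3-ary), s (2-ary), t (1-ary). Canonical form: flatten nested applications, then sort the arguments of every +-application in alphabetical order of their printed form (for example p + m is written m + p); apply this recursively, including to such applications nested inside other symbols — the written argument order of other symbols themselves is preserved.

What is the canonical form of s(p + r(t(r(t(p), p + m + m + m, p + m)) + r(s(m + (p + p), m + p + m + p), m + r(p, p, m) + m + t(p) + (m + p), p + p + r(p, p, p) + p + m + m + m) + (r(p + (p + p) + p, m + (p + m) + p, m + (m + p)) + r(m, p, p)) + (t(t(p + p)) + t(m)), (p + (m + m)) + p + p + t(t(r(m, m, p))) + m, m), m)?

Answer: s(p + r(r(m, p, p) + r(p + p + p + p, m + m + p + p, m + m + p) + r(s(m + p + p, m + m + p + p), m + m + m + p + r(p, p, m) + t(p), m + m + m + p + p + p + r(p, p, p)) + t(m) + t(r(t(p), m + m + m + p, m + p)) + t(t(p + p)), m + m + m + p + p + p + t(t(r(m, m, p))), m), m)

Derivation:
Work inside:  p + r(t(r(t(p), p + m + m + m, p + m)) + r(s(m + (p + p), m + p + m + p), m + r(p, p, m) + m + t(p) + (m + p), p + p + r(p, p, p) + p + m + m + m) + (r(p + (p + p) + p, m + (p + m) + p, m + (m + p)) + r(m, p, p)) + (t(t(p + p)) + t(m)), (p + (m + m)) + p + p + t(t(r(m, m, p))) + m, m)
Simplify inside:  r(t(r(t(p), p + m + m + m, p + m)) + r(s(m + (p + p), m + p + m + p), m + r(p, p, m) + m + t(p) + (m + p), p + p + r(p, p, p) + p + m + m + m) + (r(p + (p + p) + p, m + (p + m) + p, m + (m + p)) + r(m, p, p)) + (t(t(p + p)) + t(m)), (p + (m + m)) + p + p + t(t(r(m, m, p))) + m, m)  →  r(r(m, p, p) + r(p + p + p + p, m + m + p + p, m + m + p) + r(s(m + p + p, m + m + p + p), m + m + m + p + r(p, p, m) + t(p), m + m + m + p + p + p + r(p, p, p)) + t(m) + t(r(t(p), m + m + m + p, m + p)) + t(t(p + p)), m + m + m + p + p + p + t(t(r(m, m, p))), m)
Sort arguments:  p + r(r(m, p, p) + r(p + p + p + p, m + m + p + p, m + m + p) + r(s(m + p + p, m + m + p + p), m + m + m + p + r(p, p, m) + t(p), m + m + m + p + p + p + r(p, p, p)) + t(m) + t(r(t(p), m + m + m + p, m + p)) + t(t(p + p)), m + m + m + p + p + p + t(t(r(m, m, p))), m)
Reassemble:  s(p + r(r(m, p, p) + r(p + p + p + p, m + m + p + p, m + m + p) + r(s(m + p + p, m + m + p + p), m + m + m + p + r(p, p, m) + t(p), m + m + m + p + p + p + r(p, p, p)) + t(m) + t(r(t(p), m + m + m + p, m + p)) + t(t(p + p)), m + m + m + p + p + p + t(t(r(m, m, p))), m), m)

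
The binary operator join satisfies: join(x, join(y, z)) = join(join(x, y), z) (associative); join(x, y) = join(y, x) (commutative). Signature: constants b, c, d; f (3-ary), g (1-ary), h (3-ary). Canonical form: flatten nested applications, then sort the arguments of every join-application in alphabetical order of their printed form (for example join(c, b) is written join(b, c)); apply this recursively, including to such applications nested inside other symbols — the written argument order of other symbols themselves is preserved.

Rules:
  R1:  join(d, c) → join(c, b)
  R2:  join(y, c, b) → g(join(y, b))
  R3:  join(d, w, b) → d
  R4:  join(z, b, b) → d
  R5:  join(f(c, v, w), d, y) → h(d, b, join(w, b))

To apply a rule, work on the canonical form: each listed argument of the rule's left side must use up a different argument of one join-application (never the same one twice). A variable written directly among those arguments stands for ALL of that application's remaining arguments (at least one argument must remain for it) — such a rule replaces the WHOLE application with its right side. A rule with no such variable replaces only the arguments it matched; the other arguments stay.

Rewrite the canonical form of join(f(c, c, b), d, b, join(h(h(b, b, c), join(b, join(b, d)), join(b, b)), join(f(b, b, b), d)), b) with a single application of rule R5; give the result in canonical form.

Answer: h(d, b, join(b, b))

Derivation:
Canonical form:  join(b, b, d, d, f(b, b, b), f(c, c, b), h(h(b, b, c), join(b, b, d), join(b, b)))
Apply R5:  consuming d, f(c, c, b);  v := c, w := b, y := join(b, b, d, f(b, b, b), h(h(b, b, c), join(b, b, d), join(b, b)))
Every leftover argument binds to the variable; the entire application is replaced.
Giving:  h(d, b, join(b, b))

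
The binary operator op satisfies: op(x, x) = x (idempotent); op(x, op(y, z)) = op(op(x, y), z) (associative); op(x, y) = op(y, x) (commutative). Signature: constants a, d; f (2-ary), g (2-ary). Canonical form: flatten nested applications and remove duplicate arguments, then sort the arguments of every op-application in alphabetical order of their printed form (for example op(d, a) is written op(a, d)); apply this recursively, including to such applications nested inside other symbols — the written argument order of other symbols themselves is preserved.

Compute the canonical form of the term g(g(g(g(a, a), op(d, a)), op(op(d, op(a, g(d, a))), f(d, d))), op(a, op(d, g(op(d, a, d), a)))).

Descend into:  op(op(d, op(a, g(d, a))), f(d, d))
Flatten:  op(d, a, g(d, a), f(d, d))
Sort:  op(a, d, f(d, d), g(d, a))
Rebuild:  g(g(g(g(a, a), op(a, d)), op(a, d, f(d, d), g(d, a))), op(a, d, g(op(a, d), a)))

Answer: g(g(g(g(a, a), op(a, d)), op(a, d, f(d, d), g(d, a))), op(a, d, g(op(a, d), a)))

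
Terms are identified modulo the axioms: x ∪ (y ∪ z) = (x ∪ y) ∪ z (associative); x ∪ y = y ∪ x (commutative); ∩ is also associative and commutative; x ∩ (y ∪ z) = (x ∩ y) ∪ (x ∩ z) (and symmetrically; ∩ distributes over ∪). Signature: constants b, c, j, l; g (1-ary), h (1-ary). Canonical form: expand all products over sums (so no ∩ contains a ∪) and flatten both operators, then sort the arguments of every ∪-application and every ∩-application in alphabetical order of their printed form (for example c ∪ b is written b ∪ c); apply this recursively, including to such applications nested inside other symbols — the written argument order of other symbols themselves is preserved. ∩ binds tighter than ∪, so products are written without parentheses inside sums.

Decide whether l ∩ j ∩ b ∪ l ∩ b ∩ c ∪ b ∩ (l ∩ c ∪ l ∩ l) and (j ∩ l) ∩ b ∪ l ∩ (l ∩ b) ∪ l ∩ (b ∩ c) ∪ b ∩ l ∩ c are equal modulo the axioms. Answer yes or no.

Answer: yes — both canonical forms are b ∩ c ∩ l ∪ b ∩ c ∩ l ∪ b ∩ j ∩ l ∪ b ∩ l ∩ l

Derivation:
Left:  l ∩ j ∩ b ∪ l ∩ b ∩ c ∪ b ∩ (l ∩ c ∪ l ∩ l)
  Expand:  b ∩ j ∩ l ∪ b ∩ c ∩ l ∪ b ∩ c ∩ l ∪ b ∩ l ∩ l
  Sort arguments:  b ∩ c ∩ l ∪ b ∩ c ∩ l ∪ b ∩ j ∩ l ∪ b ∩ l ∩ l
Right:  (j ∩ l) ∩ b ∪ l ∩ (l ∩ b) ∪ l ∩ (b ∩ c) ∪ b ∩ l ∩ c
  Flatten:  b ∩ j ∩ l ∪ b ∩ l ∩ l ∪ b ∩ c ∩ l ∪ b ∩ c ∩ l
  Sort:  b ∩ c ∩ l ∪ b ∩ c ∩ l ∪ b ∩ j ∩ l ∪ b ∩ l ∩ l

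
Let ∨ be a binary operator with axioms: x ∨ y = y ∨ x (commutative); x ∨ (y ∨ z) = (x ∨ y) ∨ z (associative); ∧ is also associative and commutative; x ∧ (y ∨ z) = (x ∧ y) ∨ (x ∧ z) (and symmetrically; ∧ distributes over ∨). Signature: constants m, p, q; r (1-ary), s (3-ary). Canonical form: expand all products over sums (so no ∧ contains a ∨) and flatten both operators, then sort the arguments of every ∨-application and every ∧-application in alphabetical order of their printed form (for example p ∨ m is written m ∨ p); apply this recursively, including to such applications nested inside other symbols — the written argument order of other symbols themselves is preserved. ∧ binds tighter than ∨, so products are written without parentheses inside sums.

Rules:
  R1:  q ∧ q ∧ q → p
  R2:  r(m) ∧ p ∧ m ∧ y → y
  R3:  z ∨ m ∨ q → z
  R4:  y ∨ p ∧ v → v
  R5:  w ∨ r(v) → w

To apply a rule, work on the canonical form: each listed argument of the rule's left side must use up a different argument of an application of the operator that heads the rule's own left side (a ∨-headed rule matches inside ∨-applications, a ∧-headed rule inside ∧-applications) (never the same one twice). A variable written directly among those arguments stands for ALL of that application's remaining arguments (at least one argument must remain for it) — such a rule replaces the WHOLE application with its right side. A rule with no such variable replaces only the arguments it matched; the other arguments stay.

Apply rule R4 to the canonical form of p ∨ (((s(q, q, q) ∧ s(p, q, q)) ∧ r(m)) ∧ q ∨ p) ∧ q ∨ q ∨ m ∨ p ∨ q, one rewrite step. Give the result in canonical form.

Answer: q

Derivation:
Canonical form:  m ∨ p ∨ p ∨ p ∧ q ∨ q ∨ q ∨ q ∧ q ∧ r(m) ∧ s(p, q, q) ∧ s(q, q, q)
Apply R4:  consuming p ∧ q;  v := q, y := m ∨ p ∨ p ∨ q ∨ q ∨ q ∧ q ∧ r(m) ∧ s(p, q, q) ∧ s(q, q, q)
The extension variable absorbs all remaining arguments, so the whole application is rewritten.
Result:  q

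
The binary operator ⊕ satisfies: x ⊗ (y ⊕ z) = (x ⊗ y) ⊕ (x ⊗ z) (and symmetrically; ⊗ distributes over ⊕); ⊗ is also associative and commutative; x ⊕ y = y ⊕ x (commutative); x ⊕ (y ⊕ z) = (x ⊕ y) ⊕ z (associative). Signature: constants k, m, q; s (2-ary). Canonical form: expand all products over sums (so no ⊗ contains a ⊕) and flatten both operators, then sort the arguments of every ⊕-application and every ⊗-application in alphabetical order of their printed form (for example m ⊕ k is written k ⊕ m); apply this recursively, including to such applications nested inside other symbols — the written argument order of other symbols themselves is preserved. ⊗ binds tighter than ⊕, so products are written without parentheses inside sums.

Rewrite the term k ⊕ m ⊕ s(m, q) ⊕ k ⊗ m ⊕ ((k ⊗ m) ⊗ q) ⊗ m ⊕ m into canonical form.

Answer: k ⊕ k ⊗ m ⊕ k ⊗ m ⊗ m ⊗ q ⊕ m ⊕ m ⊕ s(m, q)

Derivation:
Merge nested applications:  k ⊕ m ⊕ s(m, q) ⊕ k ⊗ m ⊕ k ⊗ m ⊗ m ⊗ q ⊕ m
Sort arguments:  k ⊕ k ⊗ m ⊕ k ⊗ m ⊗ m ⊗ q ⊕ m ⊕ m ⊕ s(m, q)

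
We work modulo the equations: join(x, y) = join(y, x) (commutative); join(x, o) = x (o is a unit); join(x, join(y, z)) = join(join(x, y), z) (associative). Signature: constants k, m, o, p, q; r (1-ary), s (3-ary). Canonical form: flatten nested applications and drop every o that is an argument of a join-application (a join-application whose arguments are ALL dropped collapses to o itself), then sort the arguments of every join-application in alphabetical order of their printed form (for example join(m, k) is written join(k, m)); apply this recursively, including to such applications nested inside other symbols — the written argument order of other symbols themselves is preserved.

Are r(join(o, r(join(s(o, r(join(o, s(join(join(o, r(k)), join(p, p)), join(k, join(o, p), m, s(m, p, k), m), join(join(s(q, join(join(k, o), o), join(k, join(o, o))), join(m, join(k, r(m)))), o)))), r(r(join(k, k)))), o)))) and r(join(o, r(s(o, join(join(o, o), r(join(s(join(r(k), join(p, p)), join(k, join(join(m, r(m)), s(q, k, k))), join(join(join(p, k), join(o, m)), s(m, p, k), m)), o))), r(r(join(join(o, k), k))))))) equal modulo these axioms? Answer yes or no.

Left:  r(join(o, r(join(s(o, r(join(o, s(join(join(o, r(k)), join(p, p)), join(k, join(o, p), m, s(m, p, k), m), join(join(s(q, join(join(k, o), o), join(k, join(o, o))), join(m, join(k, r(m)))), o)))), r(r(join(k, k)))), o))))
  Descend into:  join(o, r(join(s(o, r(join(o, s(join(join(o, r(k)), join(p, p)), join(k, join(o, p), m, s(m, p, k), m), join(join(s(q, join(join(k, o), o), join(k, join(o, o))), join(m, join(k, r(m)))), o)))), r(r(join(k, k)))), o)))
  Simplify inside:  r(join(s(o, r(join(o, s(join(join(o, r(k)), join(p, p)), join(k, join(o, p), m, s(m, p, k), m), join(join(s(q, join(join(k, o), o), join(k, join(o, o))), join(m, join(k, r(m)))), o)))), r(r(join(k, k)))), o))  →  r(s(o, r(s(join(p, p, r(k)), join(k, m, m, p, s(m, p, k)), join(k, m, r(m), s(q, k, k)))), r(r(join(k, k)))))
  Units out:  drop o
  Sort:  r(s(o, r(s(join(p, p, r(k)), join(k, m, m, p, s(m, p, k)), join(k, m, r(m), s(q, k, k)))), r(r(join(k, k)))))
  Rebuild:  r(r(s(o, r(s(join(p, p, r(k)), join(k, m, m, p, s(m, p, k)), join(k, m, r(m), s(q, k, k)))), r(r(join(k, k))))))
Right:  r(join(o, r(s(o, join(join(o, o), r(join(s(join(r(k), join(p, p)), join(k, join(join(m, r(m)), s(q, k, k))), join(join(join(p, k), join(o, m)), s(m, p, k), m)), o))), r(r(join(join(o, k), k)))))))
  Work inside:  join(o, r(s(o, join(join(o, o), r(join(s(join(r(k), join(p, p)), join(k, join(join(m, r(m)), s(q, k, k))), join(join(join(p, k), join(o, m)), s(m, p, k), m)), o))), r(r(join(join(o, k), k))))))
  Canonicalize subterm:  r(s(o, join(join(o, o), r(join(s(join(r(k), join(p, p)), join(k, join(join(m, r(m)), s(q, k, k))), join(join(join(p, k), join(o, m)), s(m, p, k), m)), o))), r(r(join(join(o, k), k)))))  →  r(s(o, r(s(join(p, p, r(k)), join(k, m, r(m), s(q, k, k)), join(k, m, m, p, s(m, p, k)))), r(r(join(k, k)))))
  Units out:  drop o
  Sort arguments:  r(s(o, r(s(join(p, p, r(k)), join(k, m, r(m), s(q, k, k)), join(k, m, m, p, s(m, p, k)))), r(r(join(k, k)))))
  Rebuild:  r(r(s(o, r(s(join(p, p, r(k)), join(k, m, r(m), s(q, k, k)), join(k, m, m, p, s(m, p, k)))), r(r(join(k, k))))))

Answer: no — r(r(s(o, r(s(join(p, p, r(k)), join(k, m, m, p, s(m, p, k)), join(k, m, r(m), s(q, k, k)))), r(r(join(k, k)))))) vs r(r(s(o, r(s(join(p, p, r(k)), join(k, m, r(m), s(q, k, k)), join(k, m, m, p, s(m, p, k)))), r(r(join(k, k))))))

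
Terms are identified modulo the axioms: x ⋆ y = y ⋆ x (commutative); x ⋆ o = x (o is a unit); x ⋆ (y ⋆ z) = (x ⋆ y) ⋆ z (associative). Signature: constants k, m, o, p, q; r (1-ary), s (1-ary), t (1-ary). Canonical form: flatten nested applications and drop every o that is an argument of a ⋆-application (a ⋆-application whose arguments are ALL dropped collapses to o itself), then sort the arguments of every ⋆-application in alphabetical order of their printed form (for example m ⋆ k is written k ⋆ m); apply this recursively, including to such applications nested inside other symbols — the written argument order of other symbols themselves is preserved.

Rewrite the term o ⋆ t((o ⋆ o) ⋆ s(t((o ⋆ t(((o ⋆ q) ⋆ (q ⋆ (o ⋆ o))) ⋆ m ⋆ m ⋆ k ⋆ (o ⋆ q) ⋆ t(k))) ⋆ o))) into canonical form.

Inside:  t((o ⋆ o) ⋆ s(t((o ⋆ t(((o ⋆ q) ⋆ (q ⋆ (o ⋆ o))) ⋆ m ⋆ m ⋆ k ⋆ (o ⋆ q) ⋆ t(k))) ⋆ o)))  →  t(s(t(t(k ⋆ m ⋆ m ⋆ q ⋆ q ⋆ q ⋆ t(k)))))
Units out:  drop o
Sort arguments:  t(s(t(t(k ⋆ m ⋆ m ⋆ q ⋆ q ⋆ q ⋆ t(k)))))

Answer: t(s(t(t(k ⋆ m ⋆ m ⋆ q ⋆ q ⋆ q ⋆ t(k)))))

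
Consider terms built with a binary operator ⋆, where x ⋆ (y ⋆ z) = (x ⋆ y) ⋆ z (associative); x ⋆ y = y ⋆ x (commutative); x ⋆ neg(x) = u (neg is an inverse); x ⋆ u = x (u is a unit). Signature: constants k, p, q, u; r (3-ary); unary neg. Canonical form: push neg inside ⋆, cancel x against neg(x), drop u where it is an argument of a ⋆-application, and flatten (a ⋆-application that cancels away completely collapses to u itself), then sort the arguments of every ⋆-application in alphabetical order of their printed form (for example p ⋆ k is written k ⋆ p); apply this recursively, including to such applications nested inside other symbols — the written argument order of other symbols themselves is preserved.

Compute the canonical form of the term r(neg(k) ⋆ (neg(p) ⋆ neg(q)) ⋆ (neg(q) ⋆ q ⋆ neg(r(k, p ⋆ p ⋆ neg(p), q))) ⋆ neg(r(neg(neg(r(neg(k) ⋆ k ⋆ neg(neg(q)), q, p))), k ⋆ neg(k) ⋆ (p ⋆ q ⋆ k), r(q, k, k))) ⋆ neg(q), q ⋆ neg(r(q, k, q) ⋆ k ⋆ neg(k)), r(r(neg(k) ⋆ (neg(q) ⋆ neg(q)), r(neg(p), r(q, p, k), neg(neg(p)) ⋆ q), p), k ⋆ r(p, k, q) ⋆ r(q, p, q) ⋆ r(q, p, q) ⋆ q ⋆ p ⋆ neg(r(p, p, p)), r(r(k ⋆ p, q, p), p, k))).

Answer: r(neg(k) ⋆ neg(p) ⋆ neg(q) ⋆ neg(q) ⋆ neg(r(k, p, q)) ⋆ neg(r(r(q, q, p), k ⋆ p ⋆ q, r(q, k, k))), neg(r(q, k, q)) ⋆ q, r(r(neg(k) ⋆ neg(q) ⋆ neg(q), r(neg(p), r(q, p, k), p ⋆ q), p), k ⋆ neg(r(p, p, p)) ⋆ p ⋆ q ⋆ r(p, k, q) ⋆ r(q, p, q) ⋆ r(q, p, q), r(r(k ⋆ p, q, p), p, k)))

Derivation:
Descend into:  neg(k) ⋆ (neg(p) ⋆ neg(q)) ⋆ (neg(q) ⋆ q ⋆ neg(r(k, p ⋆ p ⋆ neg(p), q))) ⋆ neg(r(neg(neg(r(neg(k) ⋆ k ⋆ neg(neg(q)), q, p))), k ⋆ neg(k) ⋆ (p ⋆ q ⋆ k), r(q, k, k))) ⋆ neg(q)
Push neg inside:  distribute neg over ⋆ and collapse double neg
Collect terms:  neg(k) ⋆ neg(p) ⋆ neg(q) ⋆ neg(q) ⋆ neg(r(k, p, q)) ⋆ neg(r(r(q, q, p), k ⋆ p ⋆ q, r(q, k, k)))
Rebuild:  r(neg(k) ⋆ neg(p) ⋆ neg(q) ⋆ neg(q) ⋆ neg(r(k, p, q)) ⋆ neg(r(r(q, q, p), k ⋆ p ⋆ q, r(q, k, k))), neg(r(q, k, q)) ⋆ q, r(r(neg(k) ⋆ neg(q) ⋆ neg(q), r(neg(p), r(q, p, k), p ⋆ q), p), k ⋆ neg(r(p, p, p)) ⋆ p ⋆ q ⋆ r(p, k, q) ⋆ r(q, p, q) ⋆ r(q, p, q), r(r(k ⋆ p, q, p), p, k)))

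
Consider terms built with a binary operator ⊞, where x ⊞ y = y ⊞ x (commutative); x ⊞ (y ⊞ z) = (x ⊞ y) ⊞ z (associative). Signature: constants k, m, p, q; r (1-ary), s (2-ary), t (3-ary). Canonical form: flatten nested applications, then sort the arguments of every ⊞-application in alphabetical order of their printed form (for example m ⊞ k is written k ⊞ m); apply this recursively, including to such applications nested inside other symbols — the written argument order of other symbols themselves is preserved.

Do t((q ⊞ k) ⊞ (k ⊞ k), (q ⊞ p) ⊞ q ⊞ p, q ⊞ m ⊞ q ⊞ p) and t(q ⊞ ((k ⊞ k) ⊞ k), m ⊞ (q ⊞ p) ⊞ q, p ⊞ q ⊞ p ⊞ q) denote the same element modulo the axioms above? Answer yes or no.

Left:  t((q ⊞ k) ⊞ (k ⊞ k), (q ⊞ p) ⊞ q ⊞ p, q ⊞ m ⊞ q ⊞ p)
  Focus inside:  (q ⊞ k) ⊞ (k ⊞ k)
  Flatten:  q ⊞ k ⊞ k ⊞ k
  Order the arguments:  k ⊞ k ⊞ k ⊞ q
  Reassemble:  t(k ⊞ k ⊞ k ⊞ q, p ⊞ p ⊞ q ⊞ q, m ⊞ p ⊞ q ⊞ q)
Right:  t(q ⊞ ((k ⊞ k) ⊞ k), m ⊞ (q ⊞ p) ⊞ q, p ⊞ q ⊞ p ⊞ q)
  Focus inside:  q ⊞ ((k ⊞ k) ⊞ k)
  Un-nest:  q ⊞ k ⊞ k ⊞ k
  Order the arguments:  k ⊞ k ⊞ k ⊞ q
  Reassemble:  t(k ⊞ k ⊞ k ⊞ q, m ⊞ p ⊞ q ⊞ q, p ⊞ p ⊞ q ⊞ q)

Answer: no — t(k ⊞ k ⊞ k ⊞ q, p ⊞ p ⊞ q ⊞ q, m ⊞ p ⊞ q ⊞ q) vs t(k ⊞ k ⊞ k ⊞ q, m ⊞ p ⊞ q ⊞ q, p ⊞ p ⊞ q ⊞ q)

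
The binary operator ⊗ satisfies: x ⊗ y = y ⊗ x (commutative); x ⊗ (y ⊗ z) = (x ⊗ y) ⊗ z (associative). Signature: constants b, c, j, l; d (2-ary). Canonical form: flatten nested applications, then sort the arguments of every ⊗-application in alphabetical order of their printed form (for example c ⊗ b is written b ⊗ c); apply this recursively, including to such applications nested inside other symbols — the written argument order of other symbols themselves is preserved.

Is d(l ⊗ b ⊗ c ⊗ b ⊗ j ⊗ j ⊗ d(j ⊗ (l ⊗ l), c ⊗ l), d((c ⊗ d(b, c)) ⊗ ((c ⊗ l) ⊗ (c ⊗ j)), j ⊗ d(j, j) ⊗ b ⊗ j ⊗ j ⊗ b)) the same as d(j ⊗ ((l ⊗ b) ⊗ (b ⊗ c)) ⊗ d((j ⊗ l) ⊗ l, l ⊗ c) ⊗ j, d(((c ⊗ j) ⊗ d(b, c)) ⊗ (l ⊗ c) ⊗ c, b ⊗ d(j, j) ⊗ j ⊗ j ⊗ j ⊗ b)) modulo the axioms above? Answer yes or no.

Answer: yes — both canonical forms are d(b ⊗ b ⊗ c ⊗ d(j ⊗ l ⊗ l, c ⊗ l) ⊗ j ⊗ j ⊗ l, d(c ⊗ c ⊗ c ⊗ d(b, c) ⊗ j ⊗ l, b ⊗ b ⊗ d(j, j) ⊗ j ⊗ j ⊗ j))

Derivation:
Left:  d(l ⊗ b ⊗ c ⊗ b ⊗ j ⊗ j ⊗ d(j ⊗ (l ⊗ l), c ⊗ l), d((c ⊗ d(b, c)) ⊗ ((c ⊗ l) ⊗ (c ⊗ j)), j ⊗ d(j, j) ⊗ b ⊗ j ⊗ j ⊗ b))
  Work inside:  l ⊗ b ⊗ c ⊗ b ⊗ j ⊗ j ⊗ d(j ⊗ (l ⊗ l), c ⊗ l)
  Canonicalize subterm:  d(j ⊗ (l ⊗ l), c ⊗ l)  →  d(j ⊗ l ⊗ l, c ⊗ l)
  Sort:  b ⊗ b ⊗ c ⊗ d(j ⊗ l ⊗ l, c ⊗ l) ⊗ j ⊗ j ⊗ l
  Reassemble:  d(b ⊗ b ⊗ c ⊗ d(j ⊗ l ⊗ l, c ⊗ l) ⊗ j ⊗ j ⊗ l, d(c ⊗ c ⊗ c ⊗ d(b, c) ⊗ j ⊗ l, b ⊗ b ⊗ d(j, j) ⊗ j ⊗ j ⊗ j))
Right:  d(j ⊗ ((l ⊗ b) ⊗ (b ⊗ c)) ⊗ d((j ⊗ l) ⊗ l, l ⊗ c) ⊗ j, d(((c ⊗ j) ⊗ d(b, c)) ⊗ (l ⊗ c) ⊗ c, b ⊗ d(j, j) ⊗ j ⊗ j ⊗ j ⊗ b))
  Work inside:  j ⊗ ((l ⊗ b) ⊗ (b ⊗ c)) ⊗ d((j ⊗ l) ⊗ l, l ⊗ c) ⊗ j
  Flatten:  j ⊗ l ⊗ b ⊗ b ⊗ c ⊗ d((j ⊗ l) ⊗ l, l ⊗ c) ⊗ j
  Inside:  d((j ⊗ l) ⊗ l, l ⊗ c)  →  d(j ⊗ l ⊗ l, c ⊗ l)
  Sort arguments:  b ⊗ b ⊗ c ⊗ d(j ⊗ l ⊗ l, c ⊗ l) ⊗ j ⊗ j ⊗ l
  Reassemble:  d(b ⊗ b ⊗ c ⊗ d(j ⊗ l ⊗ l, c ⊗ l) ⊗ j ⊗ j ⊗ l, d(c ⊗ c ⊗ c ⊗ d(b, c) ⊗ j ⊗ l, b ⊗ b ⊗ d(j, j) ⊗ j ⊗ j ⊗ j))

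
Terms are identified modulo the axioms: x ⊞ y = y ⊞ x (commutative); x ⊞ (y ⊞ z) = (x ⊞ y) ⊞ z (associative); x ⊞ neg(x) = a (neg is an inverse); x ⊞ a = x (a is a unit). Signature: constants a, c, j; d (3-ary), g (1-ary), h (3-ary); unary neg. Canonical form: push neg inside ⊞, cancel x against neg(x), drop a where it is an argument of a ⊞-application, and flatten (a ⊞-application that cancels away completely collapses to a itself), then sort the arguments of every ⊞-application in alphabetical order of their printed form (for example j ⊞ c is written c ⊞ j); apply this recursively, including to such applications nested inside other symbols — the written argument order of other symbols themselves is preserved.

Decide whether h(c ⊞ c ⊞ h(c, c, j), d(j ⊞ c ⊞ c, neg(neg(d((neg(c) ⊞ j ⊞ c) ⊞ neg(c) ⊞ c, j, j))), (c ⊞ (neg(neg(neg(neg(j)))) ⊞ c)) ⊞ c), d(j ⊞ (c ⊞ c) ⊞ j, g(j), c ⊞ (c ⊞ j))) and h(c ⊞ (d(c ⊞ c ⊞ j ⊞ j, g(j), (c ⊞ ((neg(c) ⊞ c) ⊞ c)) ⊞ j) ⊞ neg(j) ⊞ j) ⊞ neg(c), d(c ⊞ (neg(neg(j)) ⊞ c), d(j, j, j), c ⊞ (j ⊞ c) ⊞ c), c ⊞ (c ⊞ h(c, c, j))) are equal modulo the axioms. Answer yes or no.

Left:  h(c ⊞ c ⊞ h(c, c, j), d(j ⊞ c ⊞ c, neg(neg(d((neg(c) ⊞ j ⊞ c) ⊞ neg(c) ⊞ c, j, j))), (c ⊞ (neg(neg(neg(neg(j)))) ⊞ c)) ⊞ c), d(j ⊞ (c ⊞ c) ⊞ j, g(j), c ⊞ (c ⊞ j)))
  Descend into:  (c ⊞ (neg(neg(neg(neg(j)))) ⊞ c)) ⊞ c
  Push neg inside:  distribute neg over ⊞ and collapse double neg
  Combine occurrences:  c ⊞ c ⊞ c ⊞ j
  Reassemble:  h(c ⊞ c ⊞ h(c, c, j), d(c ⊞ c ⊞ j, d(j, j, j), c ⊞ c ⊞ c ⊞ j), d(c ⊞ c ⊞ j ⊞ j, g(j), c ⊞ c ⊞ j))
Right:  h(c ⊞ (d(c ⊞ c ⊞ j ⊞ j, g(j), (c ⊞ ((neg(c) ⊞ c) ⊞ c)) ⊞ j) ⊞ neg(j) ⊞ j) ⊞ neg(c), d(c ⊞ (neg(neg(j)) ⊞ c), d(j, j, j), c ⊞ (j ⊞ c) ⊞ c), c ⊞ (c ⊞ h(c, c, j)))
  Work inside:  c ⊞ (d(c ⊞ c ⊞ j ⊞ j, g(j), (c ⊞ ((neg(c) ⊞ c) ⊞ c)) ⊞ j) ⊞ neg(j) ⊞ j) ⊞ neg(c)
  Cancel:  c cancels; j cancels
  Combine occurrences:  d(c ⊞ c ⊞ j ⊞ j, g(j), c ⊞ c ⊞ j)
  Rebuild:  h(d(c ⊞ c ⊞ j ⊞ j, g(j), c ⊞ c ⊞ j), d(c ⊞ c ⊞ j, d(j, j, j), c ⊞ c ⊞ c ⊞ j), c ⊞ c ⊞ h(c, c, j))

Answer: no — h(c ⊞ c ⊞ h(c, c, j), d(c ⊞ c ⊞ j, d(j, j, j), c ⊞ c ⊞ c ⊞ j), d(c ⊞ c ⊞ j ⊞ j, g(j), c ⊞ c ⊞ j)) vs h(d(c ⊞ c ⊞ j ⊞ j, g(j), c ⊞ c ⊞ j), d(c ⊞ c ⊞ j, d(j, j, j), c ⊞ c ⊞ c ⊞ j), c ⊞ c ⊞ h(c, c, j))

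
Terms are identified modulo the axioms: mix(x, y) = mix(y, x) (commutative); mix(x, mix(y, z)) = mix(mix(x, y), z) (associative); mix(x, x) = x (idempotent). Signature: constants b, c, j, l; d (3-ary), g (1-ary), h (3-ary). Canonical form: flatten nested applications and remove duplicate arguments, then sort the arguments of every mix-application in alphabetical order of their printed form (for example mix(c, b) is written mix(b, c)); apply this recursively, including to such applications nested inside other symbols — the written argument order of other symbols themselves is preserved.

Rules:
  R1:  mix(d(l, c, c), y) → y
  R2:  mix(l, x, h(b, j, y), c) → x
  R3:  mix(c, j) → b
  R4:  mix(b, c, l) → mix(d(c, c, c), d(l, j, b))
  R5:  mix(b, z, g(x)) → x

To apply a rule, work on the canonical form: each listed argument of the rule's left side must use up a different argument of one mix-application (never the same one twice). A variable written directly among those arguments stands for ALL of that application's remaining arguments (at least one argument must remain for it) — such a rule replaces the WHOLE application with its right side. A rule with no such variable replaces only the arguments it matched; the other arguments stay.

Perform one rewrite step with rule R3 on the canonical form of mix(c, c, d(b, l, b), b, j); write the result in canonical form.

Answer: mix(b, d(b, l, b))

Derivation:
Canonical form:  mix(b, c, d(b, l, b), j)
R3 matches:  uses c, j
Giving:  mix(b, d(b, l, b))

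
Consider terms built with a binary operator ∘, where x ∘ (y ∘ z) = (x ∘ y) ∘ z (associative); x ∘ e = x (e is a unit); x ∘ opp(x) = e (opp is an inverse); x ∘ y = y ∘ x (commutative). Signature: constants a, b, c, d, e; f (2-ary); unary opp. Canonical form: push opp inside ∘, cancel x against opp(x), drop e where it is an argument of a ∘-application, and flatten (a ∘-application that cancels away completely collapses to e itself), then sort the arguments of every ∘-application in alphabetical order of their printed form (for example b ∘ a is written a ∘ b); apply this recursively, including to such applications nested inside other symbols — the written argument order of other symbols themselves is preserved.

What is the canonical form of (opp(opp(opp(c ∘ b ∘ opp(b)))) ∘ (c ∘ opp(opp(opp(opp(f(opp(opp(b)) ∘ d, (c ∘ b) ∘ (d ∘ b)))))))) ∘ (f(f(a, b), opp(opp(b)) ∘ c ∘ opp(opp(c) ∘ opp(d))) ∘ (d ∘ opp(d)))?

Answer: f(b ∘ d, b ∘ b ∘ c ∘ d) ∘ f(f(a, b), b ∘ c ∘ c ∘ d)

Derivation:
Push opp inside:  distribute opp over ∘ and collapse double opp
Cancel inverse pairs:  c cancels; b cancels; d cancels
Combine occurrences:  f(b ∘ d, b ∘ b ∘ c ∘ d) ∘ f(f(a, b), b ∘ c ∘ c ∘ d)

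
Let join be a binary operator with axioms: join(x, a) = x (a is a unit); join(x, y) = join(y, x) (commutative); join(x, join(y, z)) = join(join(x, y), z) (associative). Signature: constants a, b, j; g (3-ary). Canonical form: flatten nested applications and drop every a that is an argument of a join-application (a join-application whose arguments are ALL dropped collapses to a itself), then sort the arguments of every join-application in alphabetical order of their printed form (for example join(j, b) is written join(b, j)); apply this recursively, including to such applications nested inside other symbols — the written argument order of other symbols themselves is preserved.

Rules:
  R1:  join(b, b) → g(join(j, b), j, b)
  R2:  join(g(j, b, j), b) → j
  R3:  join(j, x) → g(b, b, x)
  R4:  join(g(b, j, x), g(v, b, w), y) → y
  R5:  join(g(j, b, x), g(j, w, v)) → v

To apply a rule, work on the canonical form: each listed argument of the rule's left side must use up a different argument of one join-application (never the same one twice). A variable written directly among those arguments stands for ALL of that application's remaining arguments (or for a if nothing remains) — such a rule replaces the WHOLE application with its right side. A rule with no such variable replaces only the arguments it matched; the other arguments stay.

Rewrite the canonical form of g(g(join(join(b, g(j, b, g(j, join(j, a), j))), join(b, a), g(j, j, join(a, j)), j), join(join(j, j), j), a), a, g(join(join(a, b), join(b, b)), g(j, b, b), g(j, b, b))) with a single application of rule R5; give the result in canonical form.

Answer: g(g(join(b, b, j, j), join(j, j, j), a), a, g(join(b, b, b), g(j, b, b), g(j, b, b)))

Derivation:
Canonical form:  g(g(join(b, b, g(j, b, g(j, j, j)), g(j, j, j), j), join(j, j, j), a), a, g(join(b, b, b), g(j, b, b), g(j, b, b)))
Match R5:  consume g(j, b, g(j, j, j)), g(j, j, j);  v := j, w := j, x := g(j, j, j)
New term:  g(g(join(b, b, j, j), join(j, j, j), a), a, g(join(b, b, b), g(j, b, b), g(j, b, b)))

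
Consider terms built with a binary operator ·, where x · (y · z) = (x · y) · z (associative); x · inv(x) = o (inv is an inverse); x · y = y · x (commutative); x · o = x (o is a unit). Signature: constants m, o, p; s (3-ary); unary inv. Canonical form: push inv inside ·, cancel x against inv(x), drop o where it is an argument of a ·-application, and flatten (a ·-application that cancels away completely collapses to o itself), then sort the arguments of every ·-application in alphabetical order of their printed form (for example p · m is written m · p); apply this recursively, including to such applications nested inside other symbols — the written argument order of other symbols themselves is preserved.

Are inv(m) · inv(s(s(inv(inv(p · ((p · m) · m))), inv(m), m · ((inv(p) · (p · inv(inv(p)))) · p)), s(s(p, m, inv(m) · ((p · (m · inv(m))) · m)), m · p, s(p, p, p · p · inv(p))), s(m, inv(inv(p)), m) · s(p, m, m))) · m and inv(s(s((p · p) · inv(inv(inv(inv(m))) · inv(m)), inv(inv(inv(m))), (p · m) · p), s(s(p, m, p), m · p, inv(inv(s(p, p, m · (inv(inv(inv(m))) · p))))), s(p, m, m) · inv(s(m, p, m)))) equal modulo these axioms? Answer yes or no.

Left:  inv(m) · inv(s(s(inv(inv(p · ((p · m) · m))), inv(m), m · ((inv(p) · (p · inv(inv(p)))) · p)), s(s(p, m, inv(m) · ((p · (m · inv(m))) · m)), m · p, s(p, p, p · p · inv(p))), s(m, inv(inv(p)), m) · s(p, m, m))) · m
  Push inv inside:  distribute inv over · and collapse double inv
  Cancel:  m cancels
  Combine occurrences:  inv(s(s(m · m · p · p, inv(m), m · p · p), s(s(p, m, p), m · p, s(p, p, p)), s(m, p, m) · s(p, m, m)))
Right:  inv(s(s((p · p) · inv(inv(inv(inv(m))) · inv(m)), inv(inv(inv(m))), (p · m) · p), s(s(p, m, p), m · p, inv(inv(s(p, p, m · (inv(inv(inv(m))) · p))))), s(p, m, m) · inv(s(m, p, m))))
  Push inv inside:  distribute inv over · and collapse double inv
  Collect terms:  inv(s(s(m · m · p · p, inv(m), m · p · p), s(s(p, m, p), m · p, s(p, p, p)), inv(s(m, p, m)) · s(p, m, m)))

Answer: no — inv(s(s(m · m · p · p, inv(m), m · p · p), s(s(p, m, p), m · p, s(p, p, p)), s(m, p, m) · s(p, m, m))) vs inv(s(s(m · m · p · p, inv(m), m · p · p), s(s(p, m, p), m · p, s(p, p, p)), inv(s(m, p, m)) · s(p, m, m)))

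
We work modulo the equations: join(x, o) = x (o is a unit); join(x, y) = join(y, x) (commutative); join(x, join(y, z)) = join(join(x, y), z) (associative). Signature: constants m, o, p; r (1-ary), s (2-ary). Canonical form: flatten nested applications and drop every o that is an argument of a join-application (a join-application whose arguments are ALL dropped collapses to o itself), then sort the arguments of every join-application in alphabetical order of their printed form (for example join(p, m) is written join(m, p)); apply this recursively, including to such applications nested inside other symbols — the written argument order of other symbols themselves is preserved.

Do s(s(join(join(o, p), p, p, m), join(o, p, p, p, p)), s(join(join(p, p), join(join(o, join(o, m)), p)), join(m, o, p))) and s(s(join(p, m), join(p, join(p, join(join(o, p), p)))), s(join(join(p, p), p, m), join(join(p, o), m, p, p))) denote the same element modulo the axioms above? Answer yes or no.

Answer: no — s(s(join(m, p, p, p), join(p, p, p, p)), s(join(m, p, p, p), join(m, p))) vs s(s(join(m, p), join(p, p, p, p)), s(join(m, p, p, p), join(m, p, p, p)))

Derivation:
Left:  s(s(join(join(o, p), p, p, m), join(o, p, p, p, p)), s(join(join(p, p), join(join(o, join(o, m)), p)), join(m, o, p)))
  Focus inside:  join(join(p, p), join(join(o, join(o, m)), p))
  Merge nested applications:  join(p, p, o, o, m, p)
  Drop the unit:  drop o (×2)
  Sort:  join(m, p, p, p)
  Put back:  s(s(join(m, p, p, p), join(p, p, p, p)), s(join(m, p, p, p), join(m, p)))
Right:  s(s(join(p, m), join(p, join(p, join(join(o, p), p)))), s(join(join(p, p), p, m), join(join(p, o), m, p, p)))
  Work inside:  join(p, join(p, join(join(o, p), p)))
  Flatten:  join(p, p, o, p, p)
  Drop the unit:  drop o
  Sort:  join(p, p, p, p)
  Rebuild:  s(s(join(m, p), join(p, p, p, p)), s(join(m, p, p, p), join(m, p, p, p)))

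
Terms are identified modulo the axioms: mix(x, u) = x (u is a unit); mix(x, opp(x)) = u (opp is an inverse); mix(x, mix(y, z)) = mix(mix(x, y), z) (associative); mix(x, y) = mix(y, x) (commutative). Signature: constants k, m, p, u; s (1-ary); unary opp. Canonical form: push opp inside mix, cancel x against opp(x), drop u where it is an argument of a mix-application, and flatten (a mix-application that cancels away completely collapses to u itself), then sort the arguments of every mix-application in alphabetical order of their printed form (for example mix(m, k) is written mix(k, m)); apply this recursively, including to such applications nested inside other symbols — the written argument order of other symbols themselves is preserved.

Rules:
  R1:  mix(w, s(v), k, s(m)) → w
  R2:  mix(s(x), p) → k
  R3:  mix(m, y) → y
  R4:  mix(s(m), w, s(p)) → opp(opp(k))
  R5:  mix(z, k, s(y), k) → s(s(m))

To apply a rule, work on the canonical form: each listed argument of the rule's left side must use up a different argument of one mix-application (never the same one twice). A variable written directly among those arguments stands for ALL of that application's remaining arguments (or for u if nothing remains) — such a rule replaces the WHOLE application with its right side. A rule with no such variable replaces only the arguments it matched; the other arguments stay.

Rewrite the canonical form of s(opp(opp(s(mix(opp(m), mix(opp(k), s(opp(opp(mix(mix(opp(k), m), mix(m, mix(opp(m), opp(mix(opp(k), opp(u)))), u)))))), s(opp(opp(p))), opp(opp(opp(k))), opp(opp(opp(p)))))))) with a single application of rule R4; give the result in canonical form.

Canonical form:  s(s(mix(opp(k), opp(k), opp(m), opp(p), s(m), s(p))))
R4 matches:  uses s(m), s(p);  w := mix(opp(k), opp(k), opp(m), opp(p))
The extension variable absorbs all remaining arguments, so the whole application is rewritten.
Giving:  s(s(k))

Answer: s(s(k))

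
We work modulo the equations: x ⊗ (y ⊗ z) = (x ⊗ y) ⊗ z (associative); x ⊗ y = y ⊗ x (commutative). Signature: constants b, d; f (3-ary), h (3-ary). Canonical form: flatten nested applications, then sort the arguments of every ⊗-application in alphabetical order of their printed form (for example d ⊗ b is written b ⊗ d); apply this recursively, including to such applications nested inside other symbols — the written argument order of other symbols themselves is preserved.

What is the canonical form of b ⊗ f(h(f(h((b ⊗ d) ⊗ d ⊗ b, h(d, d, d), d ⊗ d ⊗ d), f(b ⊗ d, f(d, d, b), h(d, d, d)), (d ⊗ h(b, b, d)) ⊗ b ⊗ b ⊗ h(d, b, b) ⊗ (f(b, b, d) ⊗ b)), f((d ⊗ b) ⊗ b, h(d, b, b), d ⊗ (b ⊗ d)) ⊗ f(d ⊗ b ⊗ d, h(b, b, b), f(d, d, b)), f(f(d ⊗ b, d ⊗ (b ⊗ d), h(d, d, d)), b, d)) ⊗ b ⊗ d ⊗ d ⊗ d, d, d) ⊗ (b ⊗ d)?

Answer: b ⊗ b ⊗ d ⊗ f(b ⊗ d ⊗ d ⊗ d ⊗ h(f(h(b ⊗ b ⊗ d ⊗ d, h(d, d, d), d ⊗ d ⊗ d), f(b ⊗ d, f(d, d, b), h(d, d, d)), b ⊗ b ⊗ b ⊗ d ⊗ f(b, b, d) ⊗ h(b, b, d) ⊗ h(d, b, b)), f(b ⊗ b ⊗ d, h(d, b, b), b ⊗ d ⊗ d) ⊗ f(b ⊗ d ⊗ d, h(b, b, b), f(d, d, b)), f(f(b ⊗ d, b ⊗ d ⊗ d, h(d, d, d)), b, d)), d, d)

Derivation:
Flatten:  b ⊗ f(h(f(h((b ⊗ d) ⊗ d ⊗ b, h(d, d, d), d ⊗ d ⊗ d), f(b ⊗ d, f(d, d, b), h(d, d, d)), (d ⊗ h(b, b, d)) ⊗ b ⊗ b ⊗ h(d, b, b) ⊗ (f(b, b, d) ⊗ b)), f((d ⊗ b) ⊗ b, h(d, b, b), d ⊗ (b ⊗ d)) ⊗ f(d ⊗ b ⊗ d, h(b, b, b), f(d, d, b)), f(f(d ⊗ b, d ⊗ (b ⊗ d), h(d, d, d)), b, d)) ⊗ b ⊗ d ⊗ d ⊗ d, d, d) ⊗ b ⊗ d
Canonicalize subterm:  f(h(f(h((b ⊗ d) ⊗ d ⊗ b, h(d, d, d), d ⊗ d ⊗ d), f(b ⊗ d, f(d, d, b), h(d, d, d)), (d ⊗ h(b, b, d)) ⊗ b ⊗ b ⊗ h(d, b, b) ⊗ (f(b, b, d) ⊗ b)), f((d ⊗ b) ⊗ b, h(d, b, b), d ⊗ (b ⊗ d)) ⊗ f(d ⊗ b ⊗ d, h(b, b, b), f(d, d, b)), f(f(d ⊗ b, d ⊗ (b ⊗ d), h(d, d, d)), b, d)) ⊗ b ⊗ d ⊗ d ⊗ d, d, d)  →  f(b ⊗ d ⊗ d ⊗ d ⊗ h(f(h(b ⊗ b ⊗ d ⊗ d, h(d, d, d), d ⊗ d ⊗ d), f(b ⊗ d, f(d, d, b), h(d, d, d)), b ⊗ b ⊗ b ⊗ d ⊗ f(b, b, d) ⊗ h(b, b, d) ⊗ h(d, b, b)), f(b ⊗ b ⊗ d, h(d, b, b), b ⊗ d ⊗ d) ⊗ f(b ⊗ d ⊗ d, h(b, b, b), f(d, d, b)), f(f(b ⊗ d, b ⊗ d ⊗ d, h(d, d, d)), b, d)), d, d)
Sort arguments:  b ⊗ b ⊗ d ⊗ f(b ⊗ d ⊗ d ⊗ d ⊗ h(f(h(b ⊗ b ⊗ d ⊗ d, h(d, d, d), d ⊗ d ⊗ d), f(b ⊗ d, f(d, d, b), h(d, d, d)), b ⊗ b ⊗ b ⊗ d ⊗ f(b, b, d) ⊗ h(b, b, d) ⊗ h(d, b, b)), f(b ⊗ b ⊗ d, h(d, b, b), b ⊗ d ⊗ d) ⊗ f(b ⊗ d ⊗ d, h(b, b, b), f(d, d, b)), f(f(b ⊗ d, b ⊗ d ⊗ d, h(d, d, d)), b, d)), d, d)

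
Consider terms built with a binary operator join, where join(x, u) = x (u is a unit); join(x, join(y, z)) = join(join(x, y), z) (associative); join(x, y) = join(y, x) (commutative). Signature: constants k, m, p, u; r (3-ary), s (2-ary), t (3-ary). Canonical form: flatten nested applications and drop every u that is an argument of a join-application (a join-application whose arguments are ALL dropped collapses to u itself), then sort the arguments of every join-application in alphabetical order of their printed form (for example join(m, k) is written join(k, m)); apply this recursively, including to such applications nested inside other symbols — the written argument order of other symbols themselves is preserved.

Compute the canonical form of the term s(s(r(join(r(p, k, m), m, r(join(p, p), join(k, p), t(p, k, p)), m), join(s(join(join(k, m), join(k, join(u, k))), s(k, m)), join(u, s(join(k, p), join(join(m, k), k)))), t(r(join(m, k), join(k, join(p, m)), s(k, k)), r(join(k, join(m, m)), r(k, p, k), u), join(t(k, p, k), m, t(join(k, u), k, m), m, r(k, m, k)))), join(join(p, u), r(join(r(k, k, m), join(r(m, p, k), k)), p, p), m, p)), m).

Answer: s(s(r(join(m, m, r(join(p, p), join(k, p), t(p, k, p)), r(p, k, m)), join(s(join(k, k, k, m), s(k, m)), s(join(k, p), join(k, k, m))), t(r(join(k, m), join(k, m, p), s(k, k)), r(join(k, m, m), r(k, p, k), u), join(m, m, r(k, m, k), t(k, k, m), t(k, p, k)))), join(m, p, p, r(join(k, r(k, k, m), r(m, p, k)), p, p))), m)

Derivation:
Descend into:  join(s(join(join(k, m), join(k, join(u, k))), s(k, m)), join(u, s(join(k, p), join(join(m, k), k))))
Merge nested applications:  join(s(join(join(k, m), join(k, join(u, k))), s(k, m)), u, s(join(k, p), join(join(m, k), k)))
Canonicalize subterm:  s(join(join(k, m), join(k, join(u, k))), s(k, m))  →  s(join(k, k, k, m), s(k, m))
Canonicalize subterm:  s(join(k, p), join(join(m, k), k))  →  s(join(k, p), join(k, k, m))
Unit:  drop u
Sort arguments:  join(s(join(k, k, k, m), s(k, m)), s(join(k, p), join(k, k, m)))
Reassemble:  s(s(r(join(m, m, r(join(p, p), join(k, p), t(p, k, p)), r(p, k, m)), join(s(join(k, k, k, m), s(k, m)), s(join(k, p), join(k, k, m))), t(r(join(k, m), join(k, m, p), s(k, k)), r(join(k, m, m), r(k, p, k), u), join(m, m, r(k, m, k), t(k, k, m), t(k, p, k)))), join(m, p, p, r(join(k, r(k, k, m), r(m, p, k)), p, p))), m)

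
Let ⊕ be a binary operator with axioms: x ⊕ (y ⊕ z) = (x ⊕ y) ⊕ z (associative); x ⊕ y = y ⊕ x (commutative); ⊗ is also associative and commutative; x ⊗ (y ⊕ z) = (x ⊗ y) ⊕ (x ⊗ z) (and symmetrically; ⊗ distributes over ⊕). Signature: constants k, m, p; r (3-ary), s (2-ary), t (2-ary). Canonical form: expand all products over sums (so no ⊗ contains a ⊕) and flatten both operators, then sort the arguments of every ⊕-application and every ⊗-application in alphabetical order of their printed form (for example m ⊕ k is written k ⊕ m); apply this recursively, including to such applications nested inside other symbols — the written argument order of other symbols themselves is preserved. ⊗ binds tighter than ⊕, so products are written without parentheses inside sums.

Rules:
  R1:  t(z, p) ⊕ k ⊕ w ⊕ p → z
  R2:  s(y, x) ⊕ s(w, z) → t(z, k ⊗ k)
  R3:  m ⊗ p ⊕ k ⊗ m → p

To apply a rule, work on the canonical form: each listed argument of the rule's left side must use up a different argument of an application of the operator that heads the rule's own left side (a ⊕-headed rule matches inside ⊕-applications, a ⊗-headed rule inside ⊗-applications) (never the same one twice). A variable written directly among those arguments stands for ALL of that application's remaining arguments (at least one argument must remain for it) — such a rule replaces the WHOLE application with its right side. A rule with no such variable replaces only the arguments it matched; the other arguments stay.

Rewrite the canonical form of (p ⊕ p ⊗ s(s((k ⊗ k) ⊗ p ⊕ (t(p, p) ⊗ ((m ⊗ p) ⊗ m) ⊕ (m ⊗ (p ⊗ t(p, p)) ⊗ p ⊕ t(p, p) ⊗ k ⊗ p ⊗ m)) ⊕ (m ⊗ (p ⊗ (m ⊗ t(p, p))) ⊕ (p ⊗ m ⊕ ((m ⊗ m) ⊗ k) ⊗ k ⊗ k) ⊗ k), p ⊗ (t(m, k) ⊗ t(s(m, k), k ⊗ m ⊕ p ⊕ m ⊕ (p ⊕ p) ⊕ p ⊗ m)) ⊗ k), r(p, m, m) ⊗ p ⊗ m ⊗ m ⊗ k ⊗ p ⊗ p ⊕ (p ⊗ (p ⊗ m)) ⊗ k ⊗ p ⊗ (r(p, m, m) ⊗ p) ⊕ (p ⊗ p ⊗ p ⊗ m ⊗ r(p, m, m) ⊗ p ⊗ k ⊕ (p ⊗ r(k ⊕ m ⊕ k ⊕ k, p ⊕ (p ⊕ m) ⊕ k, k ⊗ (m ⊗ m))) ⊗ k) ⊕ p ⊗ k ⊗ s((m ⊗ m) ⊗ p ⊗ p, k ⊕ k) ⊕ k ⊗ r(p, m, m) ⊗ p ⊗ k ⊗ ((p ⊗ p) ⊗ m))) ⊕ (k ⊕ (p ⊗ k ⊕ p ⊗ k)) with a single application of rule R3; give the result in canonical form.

Answer: k ⊕ k ⊗ p ⊕ k ⊗ p ⊕ p ⊕ p ⊗ s(s(k ⊗ k ⊗ k ⊗ k ⊗ m ⊗ m ⊕ k ⊗ k ⊗ p ⊕ k ⊗ m ⊗ p ⊕ k ⊗ m ⊗ p ⊗ t(p, p) ⊕ m ⊗ m ⊗ p ⊗ t(p, p) ⊕ m ⊗ m ⊗ p ⊗ t(p, p) ⊕ m ⊗ p ⊗ p ⊗ t(p, p), k ⊗ p ⊗ t(m, k) ⊗ t(s(m, k), m ⊕ p ⊕ p ⊕ p ⊕ p)), k ⊗ k ⊗ m ⊗ p ⊗ p ⊗ p ⊗ r(p, m, m) ⊕ k ⊗ m ⊗ m ⊗ p ⊗ p ⊗ p ⊗ r(p, m, m) ⊕ k ⊗ m ⊗ p ⊗ p ⊗ p ⊗ p ⊗ r(p, m, m) ⊕ k ⊗ m ⊗ p ⊗ p ⊗ p ⊗ p ⊗ r(p, m, m) ⊕ k ⊗ p ⊗ r(k ⊕ k ⊕ k ⊕ m, k ⊕ m ⊕ p ⊕ p, k ⊗ m ⊗ m) ⊕ k ⊗ p ⊗ s(m ⊗ m ⊗ p ⊗ p, k ⊕ k))

Derivation:
Canonical form:  k ⊕ k ⊗ p ⊕ k ⊗ p ⊕ p ⊕ p ⊗ s(s(k ⊗ k ⊗ k ⊗ k ⊗ m ⊗ m ⊕ k ⊗ k ⊗ p ⊕ k ⊗ m ⊗ p ⊕ k ⊗ m ⊗ p ⊗ t(p, p) ⊕ m ⊗ m ⊗ p ⊗ t(p, p) ⊕ m ⊗ m ⊗ p ⊗ t(p, p) ⊕ m ⊗ p ⊗ p ⊗ t(p, p), k ⊗ p ⊗ t(m, k) ⊗ t(s(m, k), k ⊗ m ⊕ m ⊕ m ⊗ p ⊕ p ⊕ p ⊕ p)), k ⊗ k ⊗ m ⊗ p ⊗ p ⊗ p ⊗ r(p, m, m) ⊕ k ⊗ m ⊗ m ⊗ p ⊗ p ⊗ p ⊗ r(p, m, m) ⊕ k ⊗ m ⊗ p ⊗ p ⊗ p ⊗ p ⊗ r(p, m, m) ⊕ k ⊗ m ⊗ p ⊗ p ⊗ p ⊗ p ⊗ r(p, m, m) ⊕ k ⊗ p ⊗ r(k ⊕ k ⊕ k ⊕ m, k ⊕ m ⊕ p ⊕ p, k ⊗ m ⊗ m) ⊕ k ⊗ p ⊗ s(m ⊗ m ⊗ p ⊗ p, k ⊕ k))
Apply R3:  consuming k ⊗ m, m ⊗ p
Result:  k ⊕ k ⊗ p ⊕ k ⊗ p ⊕ p ⊕ p ⊗ s(s(k ⊗ k ⊗ k ⊗ k ⊗ m ⊗ m ⊕ k ⊗ k ⊗ p ⊕ k ⊗ m ⊗ p ⊕ k ⊗ m ⊗ p ⊗ t(p, p) ⊕ m ⊗ m ⊗ p ⊗ t(p, p) ⊕ m ⊗ m ⊗ p ⊗ t(p, p) ⊕ m ⊗ p ⊗ p ⊗ t(p, p), k ⊗ p ⊗ t(m, k) ⊗ t(s(m, k), m ⊕ p ⊕ p ⊕ p ⊕ p)), k ⊗ k ⊗ m ⊗ p ⊗ p ⊗ p ⊗ r(p, m, m) ⊕ k ⊗ m ⊗ m ⊗ p ⊗ p ⊗ p ⊗ r(p, m, m) ⊕ k ⊗ m ⊗ p ⊗ p ⊗ p ⊗ p ⊗ r(p, m, m) ⊕ k ⊗ m ⊗ p ⊗ p ⊗ p ⊗ p ⊗ r(p, m, m) ⊕ k ⊗ p ⊗ r(k ⊕ k ⊕ k ⊕ m, k ⊕ m ⊕ p ⊕ p, k ⊗ m ⊗ m) ⊕ k ⊗ p ⊗ s(m ⊗ m ⊗ p ⊗ p, k ⊕ k))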